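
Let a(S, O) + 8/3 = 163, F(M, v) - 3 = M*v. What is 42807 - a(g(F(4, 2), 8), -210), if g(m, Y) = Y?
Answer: 127940/3 ≈ 42647.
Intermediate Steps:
F(M, v) = 3 + M*v
a(S, O) = 481/3 (a(S, O) = -8/3 + 163 = 481/3)
42807 - a(g(F(4, 2), 8), -210) = 42807 - 1*481/3 = 42807 - 481/3 = 127940/3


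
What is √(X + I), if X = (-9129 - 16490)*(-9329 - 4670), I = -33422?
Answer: √358606959 ≈ 18937.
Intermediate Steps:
X = 358640381 (X = -25619*(-13999) = 358640381)
√(X + I) = √(358640381 - 33422) = √358606959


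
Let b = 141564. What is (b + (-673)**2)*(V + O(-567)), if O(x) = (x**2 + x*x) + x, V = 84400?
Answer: 432084051823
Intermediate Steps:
O(x) = x + 2*x**2 (O(x) = (x**2 + x**2) + x = 2*x**2 + x = x + 2*x**2)
(b + (-673)**2)*(V + O(-567)) = (141564 + (-673)**2)*(84400 - 567*(1 + 2*(-567))) = (141564 + 452929)*(84400 - 567*(1 - 1134)) = 594493*(84400 - 567*(-1133)) = 594493*(84400 + 642411) = 594493*726811 = 432084051823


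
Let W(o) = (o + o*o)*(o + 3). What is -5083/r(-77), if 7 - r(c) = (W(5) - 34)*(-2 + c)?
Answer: -5083/16281 ≈ -0.31220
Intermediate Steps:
W(o) = (3 + o)*(o + o²) (W(o) = (o + o²)*(3 + o) = (3 + o)*(o + o²))
r(c) = 419 - 206*c (r(c) = 7 - (5*(3 + 5² + 4*5) - 34)*(-2 + c) = 7 - (5*(3 + 25 + 20) - 34)*(-2 + c) = 7 - (5*48 - 34)*(-2 + c) = 7 - (240 - 34)*(-2 + c) = 7 - 206*(-2 + c) = 7 - (-412 + 206*c) = 7 + (412 - 206*c) = 419 - 206*c)
-5083/r(-77) = -5083/(419 - 206*(-77)) = -5083/(419 + 15862) = -5083/16281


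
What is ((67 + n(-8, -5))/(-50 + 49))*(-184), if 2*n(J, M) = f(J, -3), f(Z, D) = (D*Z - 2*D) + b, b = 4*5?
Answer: 16928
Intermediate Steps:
b = 20
f(Z, D) = 20 - 2*D + D*Z (f(Z, D) = (D*Z - 2*D) + 20 = (-2*D + D*Z) + 20 = 20 - 2*D + D*Z)
n(J, M) = 13 - 3*J/2 (n(J, M) = (20 - 2*(-3) - 3*J)/2 = (20 + 6 - 3*J)/2 = (26 - 3*J)/2 = 13 - 3*J/2)
((67 + n(-8, -5))/(-50 + 49))*(-184) = ((67 + (13 - 3/2*(-8)))/(-50 + 49))*(-184) = ((67 + (13 + 12))/(-1))*(-184) = ((67 + 25)*(-1))*(-184) = (92*(-1))*(-184) = -92*(-184) = 16928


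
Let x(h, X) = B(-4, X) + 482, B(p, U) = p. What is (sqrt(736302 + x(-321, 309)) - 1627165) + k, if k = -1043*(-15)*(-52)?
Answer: -2440705 + 2*sqrt(184195) ≈ -2.4398e+6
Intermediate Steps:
x(h, X) = 478 (x(h, X) = -4 + 482 = 478)
k = -813540 (k = -149*(-105)*(-52) = 15645*(-52) = -813540)
(sqrt(736302 + x(-321, 309)) - 1627165) + k = (sqrt(736302 + 478) - 1627165) - 813540 = (sqrt(736780) - 1627165) - 813540 = (2*sqrt(184195) - 1627165) - 813540 = (-1627165 + 2*sqrt(184195)) - 813540 = -2440705 + 2*sqrt(184195)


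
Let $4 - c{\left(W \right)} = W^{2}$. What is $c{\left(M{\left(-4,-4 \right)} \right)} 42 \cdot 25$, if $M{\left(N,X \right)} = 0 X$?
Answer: $4200$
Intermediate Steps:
$M{\left(N,X \right)} = 0$
$c{\left(W \right)} = 4 - W^{2}$
$c{\left(M{\left(-4,-4 \right)} \right)} 42 \cdot 25 = \left(4 - 0^{2}\right) 42 \cdot 25 = \left(4 - 0\right) 42 \cdot 25 = \left(4 + 0\right) 42 \cdot 25 = 4 \cdot 42 \cdot 25 = 168 \cdot 25 = 4200$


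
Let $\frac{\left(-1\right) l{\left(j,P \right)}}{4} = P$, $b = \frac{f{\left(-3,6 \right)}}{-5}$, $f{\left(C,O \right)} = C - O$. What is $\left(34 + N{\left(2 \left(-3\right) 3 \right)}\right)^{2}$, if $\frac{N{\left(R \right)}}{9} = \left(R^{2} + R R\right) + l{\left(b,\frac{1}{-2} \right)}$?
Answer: $34621456$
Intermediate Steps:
$b = \frac{9}{5}$ ($b = \frac{-3 - 6}{-5} = \left(-3 - 6\right) \left(- \frac{1}{5}\right) = \left(-9\right) \left(- \frac{1}{5}\right) = \frac{9}{5} \approx 1.8$)
$l{\left(j,P \right)} = - 4 P$
$N{\left(R \right)} = 18 + 18 R^{2}$ ($N{\left(R \right)} = 9 \left(\left(R^{2} + R R\right) - \frac{4}{-2}\right) = 9 \left(\left(R^{2} + R^{2}\right) - -2\right) = 9 \left(2 R^{2} + 2\right) = 9 \left(2 + 2 R^{2}\right) = 18 + 18 R^{2}$)
$\left(34 + N{\left(2 \left(-3\right) 3 \right)}\right)^{2} = \left(34 + \left(18 + 18 \left(2 \left(-3\right) 3\right)^{2}\right)\right)^{2} = \left(34 + \left(18 + 18 \left(\left(-6\right) 3\right)^{2}\right)\right)^{2} = \left(34 + \left(18 + 18 \left(-18\right)^{2}\right)\right)^{2} = \left(34 + \left(18 + 18 \cdot 324\right)\right)^{2} = \left(34 + \left(18 + 5832\right)\right)^{2} = \left(34 + 5850\right)^{2} = 5884^{2} = 34621456$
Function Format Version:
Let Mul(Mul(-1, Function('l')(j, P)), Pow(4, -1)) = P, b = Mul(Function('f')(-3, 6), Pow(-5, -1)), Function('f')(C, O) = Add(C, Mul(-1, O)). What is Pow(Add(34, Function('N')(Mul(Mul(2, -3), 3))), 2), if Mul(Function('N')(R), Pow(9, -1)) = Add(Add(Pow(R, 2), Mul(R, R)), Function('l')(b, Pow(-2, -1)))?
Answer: 34621456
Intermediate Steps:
b = Rational(9, 5) (b = Mul(Add(-3, Mul(-1, 6)), Pow(-5, -1)) = Mul(Add(-3, -6), Rational(-1, 5)) = Mul(-9, Rational(-1, 5)) = Rational(9, 5) ≈ 1.8000)
Function('l')(j, P) = Mul(-4, P)
Function('N')(R) = Add(18, Mul(18, Pow(R, 2))) (Function('N')(R) = Mul(9, Add(Add(Pow(R, 2), Mul(R, R)), Mul(-4, Pow(-2, -1)))) = Mul(9, Add(Add(Pow(R, 2), Pow(R, 2)), Mul(-4, Rational(-1, 2)))) = Mul(9, Add(Mul(2, Pow(R, 2)), 2)) = Mul(9, Add(2, Mul(2, Pow(R, 2)))) = Add(18, Mul(18, Pow(R, 2))))
Pow(Add(34, Function('N')(Mul(Mul(2, -3), 3))), 2) = Pow(Add(34, Add(18, Mul(18, Pow(Mul(Mul(2, -3), 3), 2)))), 2) = Pow(Add(34, Add(18, Mul(18, Pow(Mul(-6, 3), 2)))), 2) = Pow(Add(34, Add(18, Mul(18, Pow(-18, 2)))), 2) = Pow(Add(34, Add(18, Mul(18, 324))), 2) = Pow(Add(34, Add(18, 5832)), 2) = Pow(Add(34, 5850), 2) = Pow(5884, 2) = 34621456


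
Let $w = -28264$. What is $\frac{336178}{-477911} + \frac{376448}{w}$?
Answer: $- \frac{23676296890}{1688459563} \approx -14.022$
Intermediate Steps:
$\frac{336178}{-477911} + \frac{376448}{w} = \frac{336178}{-477911} + \frac{376448}{-28264} = 336178 \left(- \frac{1}{477911}\right) + 376448 \left(- \frac{1}{28264}\right) = - \frac{336178}{477911} - \frac{47056}{3533} = - \frac{23676296890}{1688459563}$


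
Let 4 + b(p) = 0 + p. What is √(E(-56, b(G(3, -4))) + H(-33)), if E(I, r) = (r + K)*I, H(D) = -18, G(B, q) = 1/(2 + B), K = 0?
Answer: √4870/5 ≈ 13.957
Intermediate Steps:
b(p) = -4 + p (b(p) = -4 + (0 + p) = -4 + p)
E(I, r) = I*r (E(I, r) = (r + 0)*I = r*I = I*r)
√(E(-56, b(G(3, -4))) + H(-33)) = √(-56*(-4 + 1/(2 + 3)) - 18) = √(-56*(-4 + 1/5) - 18) = √(-56*(-4 + ⅕) - 18) = √(-56*(-19/5) - 18) = √(1064/5 - 18) = √(974/5) = √4870/5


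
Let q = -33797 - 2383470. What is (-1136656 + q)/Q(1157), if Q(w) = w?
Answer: -3553923/1157 ≈ -3071.7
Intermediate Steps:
q = -2417267
(-1136656 + q)/Q(1157) = (-1136656 - 2417267)/1157 = -3553923*1/1157 = -3553923/1157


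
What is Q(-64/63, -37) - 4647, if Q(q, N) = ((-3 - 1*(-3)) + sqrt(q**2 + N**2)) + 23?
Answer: -4624 + sqrt(5437657)/63 ≈ -4587.0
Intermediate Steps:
Q(q, N) = 23 + sqrt(N**2 + q**2) (Q(q, N) = ((-3 + 3) + sqrt(N**2 + q**2)) + 23 = (0 + sqrt(N**2 + q**2)) + 23 = sqrt(N**2 + q**2) + 23 = 23 + sqrt(N**2 + q**2))
Q(-64/63, -37) - 4647 = (23 + sqrt((-37)**2 + (-64/63)**2)) - 4647 = (23 + sqrt(1369 + (-64*1/63)**2)) - 4647 = (23 + sqrt(1369 + (-64/63)**2)) - 4647 = (23 + sqrt(1369 + 4096/3969)) - 4647 = (23 + sqrt(5437657/3969)) - 4647 = (23 + sqrt(5437657)/63) - 4647 = -4624 + sqrt(5437657)/63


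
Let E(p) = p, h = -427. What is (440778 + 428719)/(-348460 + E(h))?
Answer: -869497/348887 ≈ -2.4922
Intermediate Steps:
(440778 + 428719)/(-348460 + E(h)) = (440778 + 428719)/(-348460 - 427) = 869497/(-348887) = 869497*(-1/348887) = -869497/348887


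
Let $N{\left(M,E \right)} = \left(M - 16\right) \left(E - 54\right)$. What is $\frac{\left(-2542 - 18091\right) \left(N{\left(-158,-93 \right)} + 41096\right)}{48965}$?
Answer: $- \frac{1375684642}{48965} \approx -28095.0$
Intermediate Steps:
$N{\left(M,E \right)} = \left(-54 + E\right) \left(-16 + M\right)$ ($N{\left(M,E \right)} = \left(-16 + M\right) \left(-54 + E\right) = \left(-54 + E\right) \left(-16 + M\right)$)
$\frac{\left(-2542 - 18091\right) \left(N{\left(-158,-93 \right)} + 41096\right)}{48965} = \frac{\left(-2542 - 18091\right) \left(\left(864 - -8532 - -1488 - -14694\right) + 41096\right)}{48965} = - 20633 \left(\left(864 + 8532 + 1488 + 14694\right) + 41096\right) \frac{1}{48965} = - 20633 \left(25578 + 41096\right) \frac{1}{48965} = \left(-20633\right) 66674 \cdot \frac{1}{48965} = \left(-1375684642\right) \frac{1}{48965} = - \frac{1375684642}{48965}$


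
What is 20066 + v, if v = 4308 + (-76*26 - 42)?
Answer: 22356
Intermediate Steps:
v = 2290 (v = 4308 + (-1976 - 42) = 4308 - 2018 = 2290)
20066 + v = 20066 + 2290 = 22356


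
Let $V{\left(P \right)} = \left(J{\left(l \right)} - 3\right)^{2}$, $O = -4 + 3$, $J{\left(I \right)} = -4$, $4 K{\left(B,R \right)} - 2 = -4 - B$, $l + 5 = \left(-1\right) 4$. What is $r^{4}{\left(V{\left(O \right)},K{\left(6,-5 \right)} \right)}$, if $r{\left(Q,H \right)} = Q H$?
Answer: $92236816$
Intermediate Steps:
$l = -9$ ($l = -5 - 4 = -9$)
$K{\left(B,R \right)} = - \frac{1}{2} - \frac{B}{4}$ ($K{\left(B,R \right)} = \frac{1}{2} + \frac{-4 - B}{4} = \frac{1}{2} - \left(1 + \frac{B}{4}\right) = - \frac{1}{2} - \frac{B}{4}$)
$O = -1$
$V{\left(P \right)} = 49$ ($V{\left(P \right)} = \left(-4 - 3\right)^{2} = \left(-7\right)^{2} = 49$)
$r{\left(Q,H \right)} = H Q$
$r^{4}{\left(V{\left(O \right)},K{\left(6,-5 \right)} \right)} = \left(\left(- \frac{1}{2} - \frac{3}{2}\right) 49\right)^{4} = \left(\left(-2\right) 49\right)^{4} = \left(-98\right)^{4} = 92236816$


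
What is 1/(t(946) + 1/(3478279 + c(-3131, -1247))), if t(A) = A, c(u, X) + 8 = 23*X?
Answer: 3449590/3263312141 ≈ 0.0010571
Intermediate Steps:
c(u, X) = -8 + 23*X
1/(t(946) + 1/(3478279 + c(-3131, -1247))) = 1/(946 + 1/(3478279 + (-8 + 23*(-1247)))) = 1/(946 + 1/(3478279 + (-8 - 28681))) = 1/(946 + 1/(3478279 - 28689)) = 1/(946 + 1/3449590) = 1/(3263312141/3449590) = 3449590/3263312141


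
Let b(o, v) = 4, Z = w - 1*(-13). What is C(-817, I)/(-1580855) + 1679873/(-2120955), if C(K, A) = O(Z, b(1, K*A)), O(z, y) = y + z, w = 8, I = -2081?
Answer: -531137731058/670584463305 ≈ -0.79205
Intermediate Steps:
Z = 21 (Z = 8 - 1*(-13) = 8 + 13 = 21)
C(K, A) = 25 (C(K, A) = 4 + 21 = 25)
C(-817, I)/(-1580855) + 1679873/(-2120955) = 25/(-1580855) + 1679873/(-2120955) = 25*(-1/1580855) + 1679873*(-1/2120955) = -5/316171 - 1679873/2120955 = -531137731058/670584463305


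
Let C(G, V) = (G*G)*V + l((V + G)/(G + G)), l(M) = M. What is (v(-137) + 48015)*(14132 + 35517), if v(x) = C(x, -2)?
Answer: 142534186213/274 ≈ 5.2020e+8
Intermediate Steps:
C(G, V) = V*G² + (G + V)/(2*G) (C(G, V) = (G*G)*V + (V + G)/(G + G) = G²*V + (G + V)/((2*G)) = V*G² + (G + V)*(1/(2*G)) = V*G² + (G + V)/(2*G))
v(x) = (-2 + x - 4*x³)/(2*x) (v(x) = (x - 2 + 2*(-2)*x³)/(2*x) = (x - 2 - 4*x³)/(2*x) = (-2 + x - 4*x³)/(2*x))
(v(-137) + 48015)*(14132 + 35517) = ((½)*(-2 - 137 - 4*(-137)³)/(-137) + 48015)*(14132 + 35517) = ((½)*(-1/137)*(-2 - 137 - 4*(-2571353)) + 48015)*49649 = ((½)*(-1/137)*(-2 - 137 + 10285412) + 48015)*49649 = ((½)*(-1/137)*10285273 + 48015)*49649 = (-10285273/274 + 48015)*49649 = (2870837/274)*49649 = 142534186213/274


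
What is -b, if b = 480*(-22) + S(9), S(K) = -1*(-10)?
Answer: 10550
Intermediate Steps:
S(K) = 10
b = -10550 (b = 480*(-22) + 10 = -10560 + 10 = -10550)
-b = -1*(-10550) = 10550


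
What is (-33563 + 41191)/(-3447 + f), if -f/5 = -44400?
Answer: 7628/218553 ≈ 0.034902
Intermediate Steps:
f = 222000 (f = -5*(-44400) = 222000)
(-33563 + 41191)/(-3447 + f) = (-33563 + 41191)/(-3447 + 222000) = 7628/218553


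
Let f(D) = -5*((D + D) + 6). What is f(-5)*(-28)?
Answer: -560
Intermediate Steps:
f(D) = -30 - 10*D (f(D) = -5*(2*D + 6) = -5*(6 + 2*D) = -30 - 10*D)
f(-5)*(-28) = (-30 - 10*(-5))*(-28) = (-30 + 50)*(-28) = 20*(-28) = -560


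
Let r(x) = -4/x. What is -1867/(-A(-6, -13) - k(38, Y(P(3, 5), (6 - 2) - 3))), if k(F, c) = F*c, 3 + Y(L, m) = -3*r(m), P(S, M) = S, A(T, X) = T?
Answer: 1867/336 ≈ 5.5565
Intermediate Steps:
Y(L, m) = -3 + 12/m (Y(L, m) = -3 - (-12)/m = -3 + 12/m)
-1867/(-A(-6, -13) - k(38, Y(P(3, 5), (6 - 2) - 3))) = -1867/(-1*(-6) - 38*(-3 + 12/((6 - 2) - 3))) = -1867/(6 - 38*(-3 + 12/(4 - 3))) = -1867/(6 - 38*(-3 + 12/1)) = -1867/(6 - 38*(-3 + 12*1)) = -1867/(6 - 38*(-3 + 12)) = -1867/(6 - 38*9) = -1867/(6 - 1*342) = -1867/(6 - 342) = -1867/(-336) = -1867*(-1/336) = 1867/336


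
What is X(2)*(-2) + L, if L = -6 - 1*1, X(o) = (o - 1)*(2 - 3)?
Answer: -5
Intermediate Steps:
X(o) = 1 - o (X(o) = (-1 + o)*(-1) = 1 - o)
L = -7 (L = -6 - 1 = -7)
X(2)*(-2) + L = (1 - 1*2)*(-2) - 7 = (1 - 2)*(-2) - 7 = -1*(-2) - 7 = 2 - 7 = -5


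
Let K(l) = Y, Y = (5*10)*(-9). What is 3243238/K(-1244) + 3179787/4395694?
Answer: -7127425456511/989031150 ≈ -7206.5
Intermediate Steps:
Y = -450 (Y = 50*(-9) = -450)
K(l) = -450
3243238/K(-1244) + 3179787/4395694 = 3243238/(-450) + 3179787/4395694 = 3243238*(-1/450) + 3179787*(1/4395694) = -1621619/225 + 3179787/4395694 = -7127425456511/989031150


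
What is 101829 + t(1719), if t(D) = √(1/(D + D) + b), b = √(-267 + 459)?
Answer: 101829 + √(382 + 10506528*√3)/1146 ≈ 1.0183e+5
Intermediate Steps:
b = 8*√3 (b = √192 = 8*√3 ≈ 13.856)
t(D) = √(1/(2*D) + 8*√3) (t(D) = √(1/(D + D) + 8*√3) = √(1/(2*D) + 8*√3))
101829 + t(1719) = 101829 + √(2/1719 + 32*√3)/2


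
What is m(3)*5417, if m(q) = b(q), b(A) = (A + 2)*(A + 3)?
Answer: 162510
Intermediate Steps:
b(A) = (2 + A)*(3 + A)
m(q) = 6 + q**2 + 5*q
m(3)*5417 = (6 + 3**2 + 5*3)*5417 = (6 + 9 + 15)*5417 = 30*5417 = 162510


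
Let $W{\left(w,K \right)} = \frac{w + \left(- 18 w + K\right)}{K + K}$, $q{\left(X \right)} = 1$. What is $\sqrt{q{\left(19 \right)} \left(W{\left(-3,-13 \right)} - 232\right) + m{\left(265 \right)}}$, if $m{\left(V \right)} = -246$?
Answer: $\frac{i \sqrt{81029}}{13} \approx 21.897 i$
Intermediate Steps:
$W{\left(w,K \right)} = \frac{K - 17 w}{2 K}$ ($W{\left(w,K \right)} = \frac{w + \left(K - 18 w\right)}{2 K} = \left(K - 17 w\right) \frac{1}{2 K} = \frac{K - 17 w}{2 K}$)
$\sqrt{q{\left(19 \right)} \left(W{\left(-3,-13 \right)} - 232\right) + m{\left(265 \right)}} = \sqrt{1 \left(\frac{-13 - -51}{2 \left(-13\right)} - 232\right) - 246} = \sqrt{1 \left(\frac{1}{2} \left(- \frac{1}{13}\right) \left(-13 + 51\right) - 232\right) - 246} = \sqrt{1 \left(\frac{1}{2} \left(- \frac{1}{13}\right) 38 - 232\right) - 246} = \sqrt{1 \left(- \frac{19}{13} - 232\right) - 246} = \sqrt{1 \left(- \frac{3035}{13}\right) - 246} = \sqrt{- \frac{3035}{13} - 246} = \sqrt{- \frac{6233}{13}} = \frac{i \sqrt{81029}}{13}$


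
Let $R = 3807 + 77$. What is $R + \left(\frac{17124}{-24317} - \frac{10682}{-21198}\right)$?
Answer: $\frac{1000994549393}{257735883} \approx 3883.8$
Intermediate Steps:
$R = 3884$
$R + \left(\frac{17124}{-24317} - \frac{10682}{-21198}\right) = 3884 + \left(\frac{17124}{-24317} - \frac{10682}{-21198}\right) = 3884 + \left(17124 \left(- \frac{1}{24317}\right) - - \frac{5341}{10599}\right) = 3884 + \left(- \frac{17124}{24317} + \frac{5341}{10599}\right) = 3884 - \frac{51620179}{257735883} = \frac{1000994549393}{257735883}$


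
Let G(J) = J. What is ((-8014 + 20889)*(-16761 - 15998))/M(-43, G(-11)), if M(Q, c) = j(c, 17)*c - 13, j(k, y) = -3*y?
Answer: -421772125/548 ≈ -7.6966e+5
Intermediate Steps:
M(Q, c) = -13 - 51*c (M(Q, c) = (-3*17)*c - 13 = -51*c - 13 = -13 - 51*c)
((-8014 + 20889)*(-16761 - 15998))/M(-43, G(-11)) = ((-8014 + 20889)*(-16761 - 15998))/(-13 - 51*(-11)) = (12875*(-32759))/(-13 + 561) = -421772125/548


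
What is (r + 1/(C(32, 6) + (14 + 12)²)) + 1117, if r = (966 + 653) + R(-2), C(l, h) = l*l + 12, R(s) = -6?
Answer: 4673761/1712 ≈ 2730.0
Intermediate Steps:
C(l, h) = 12 + l² (C(l, h) = l² + 12 = 12 + l²)
r = 1613 (r = (966 + 653) - 6 = 1619 - 6 = 1613)
(r + 1/(C(32, 6) + (14 + 12)²)) + 1117 = (1613 + 1/((12 + 32²) + (14 + 12)²)) + 1117 = (1613 + 1/((12 + 1024) + 26²)) + 1117 = (1613 + 1/(1036 + 676)) + 1117 = (1613 + 1/1712) + 1117 = 2761457/1712 + 1117 = 4673761/1712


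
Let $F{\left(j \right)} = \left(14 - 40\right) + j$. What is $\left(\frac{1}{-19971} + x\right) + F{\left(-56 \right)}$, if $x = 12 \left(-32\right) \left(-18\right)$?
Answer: $\frac{136401929}{19971} \approx 6830.0$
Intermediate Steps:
$F{\left(j \right)} = -26 + j$
$x = 6912$ ($x = \left(-384\right) \left(-18\right) = 6912$)
$\left(\frac{1}{-19971} + x\right) + F{\left(-56 \right)} = \left(\frac{1}{-19971} + 6912\right) - 82 = \left(- \frac{1}{19971} + 6912\right) - 82 = \frac{138039551}{19971} - 82 = \frac{136401929}{19971}$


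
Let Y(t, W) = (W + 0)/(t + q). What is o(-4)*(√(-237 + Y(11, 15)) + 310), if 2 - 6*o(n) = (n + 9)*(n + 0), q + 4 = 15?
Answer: 3410/3 + I*√114378/6 ≈ 1136.7 + 56.366*I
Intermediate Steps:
q = 11 (q = -4 + 15 = 11)
o(n) = ⅓ - n*(9 + n)/6 (o(n) = ⅓ - (n + 9)*(n + 0)/6 = ⅓ - (9 + n)*n/6 = ⅓ - n*(9 + n)/6)
Y(t, W) = W/(11 + t) (Y(t, W) = (W + 0)/(t + 11) = W/(11 + t))
o(-4)*(√(-237 + Y(11, 15)) + 310) = (⅓ - 3/2*(-4) - ⅙*(-4)²)*(√(-237 + 15/(11 + 11)) + 310) = (⅓ + 6 - ⅙*16)*(√(-237 + 15/22) + 310) = (⅓ + 6 - 8/3)*(√(-237 + 15*(1/22)) + 310) = 11*(√(-237 + 15/22) + 310)/3 = 11*(√(-5199/22) + 310)/3 = 11*(I*√114378/22 + 310)/3 = 11*(310 + I*√114378/22)/3 = 3410/3 + I*√114378/6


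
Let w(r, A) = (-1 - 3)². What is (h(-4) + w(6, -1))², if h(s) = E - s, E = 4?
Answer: 576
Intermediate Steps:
w(r, A) = 16 (w(r, A) = (-4)² = 16)
h(s) = 4 - s
(h(-4) + w(6, -1))² = ((4 - 1*(-4)) + 16)² = ((4 + 4) + 16)² = (8 + 16)² = 24² = 576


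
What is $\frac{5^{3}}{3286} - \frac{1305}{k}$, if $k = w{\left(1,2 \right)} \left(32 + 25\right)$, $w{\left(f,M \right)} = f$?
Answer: $- \frac{1427035}{62434} \approx -22.857$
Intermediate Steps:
$k = 57$ ($k = 1 \left(32 + 25\right) = 1 \cdot 57 = 57$)
$\frac{5^{3}}{3286} - \frac{1305}{k} = \frac{5^{3}}{3286} - \frac{1305}{57} = 125 \cdot \frac{1}{3286} - \frac{435}{19} = \frac{125}{3286} - \frac{435}{19} = - \frac{1427035}{62434}$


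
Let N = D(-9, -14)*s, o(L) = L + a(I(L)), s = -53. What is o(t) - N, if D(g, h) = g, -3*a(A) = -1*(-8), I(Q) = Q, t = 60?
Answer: -1259/3 ≈ -419.67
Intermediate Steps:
a(A) = -8/3 (a(A) = -(-1)*(-8)/3 = -⅓*8 = -8/3)
o(L) = -8/3 + L (o(L) = L - 8/3 = -8/3 + L)
N = 477 (N = -9*(-53) = 477)
o(t) - N = (-8/3 + 60) - 1*477 = 172/3 - 477 = -1259/3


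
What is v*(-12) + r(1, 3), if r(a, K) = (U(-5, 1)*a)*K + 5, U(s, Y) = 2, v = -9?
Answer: 119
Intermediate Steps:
r(a, K) = 5 + 2*K*a (r(a, K) = (2*a)*K + 5 = 2*K*a + 5 = 5 + 2*K*a)
v*(-12) + r(1, 3) = -9*(-12) + (5 + 2*3*1) = 108 + (5 + 6) = 108 + 11 = 119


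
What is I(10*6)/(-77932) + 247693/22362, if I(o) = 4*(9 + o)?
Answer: 4824259741/435678846 ≈ 11.073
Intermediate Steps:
I(o) = 36 + 4*o
I(10*6)/(-77932) + 247693/22362 = (36 + 4*(10*6))/(-77932) + 247693/22362 = (36 + 4*60)*(-1/77932) + 247693*(1/22362) = (36 + 240)*(-1/77932) + 247693/22362 = 276*(-1/77932) + 247693/22362 = -69/19483 + 247693/22362 = 4824259741/435678846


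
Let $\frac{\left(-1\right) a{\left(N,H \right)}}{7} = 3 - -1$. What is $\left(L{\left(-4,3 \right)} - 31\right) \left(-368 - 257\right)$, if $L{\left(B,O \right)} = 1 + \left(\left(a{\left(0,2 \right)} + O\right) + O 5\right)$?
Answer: $25000$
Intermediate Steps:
$a{\left(N,H \right)} = -28$ ($a{\left(N,H \right)} = - 7 \left(3 - -1\right) = - 7 \left(3 + 1\right) = \left(-7\right) 4 = -28$)
$L{\left(B,O \right)} = -27 + 6 O$ ($L{\left(B,O \right)} = 1 + \left(\left(-28 + O\right) + O 5\right) = 1 + \left(\left(-28 + O\right) + 5 O\right) = 1 + \left(-28 + 6 O\right) = -27 + 6 O$)
$\left(L{\left(-4,3 \right)} - 31\right) \left(-368 - 257\right) = \left(\left(-27 + 6 \cdot 3\right) - 31\right) \left(-368 - 257\right) = \left(\left(-27 + 18\right) - 31\right) \left(-625\right) = \left(-9 - 31\right) \left(-625\right) = \left(-40\right) \left(-625\right) = 25000$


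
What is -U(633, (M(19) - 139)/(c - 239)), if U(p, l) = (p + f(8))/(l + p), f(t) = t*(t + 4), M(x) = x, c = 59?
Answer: -2187/1901 ≈ -1.1504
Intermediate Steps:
f(t) = t*(4 + t)
U(p, l) = (96 + p)/(l + p) (U(p, l) = (p + 8*(4 + 8))/(l + p) = (p + 8*12)/(l + p) = (p + 96)/(l + p) = (96 + p)/(l + p))
-U(633, (M(19) - 139)/(c - 239)) = -(96 + 633)/((19 - 139)/(59 - 239) + 633) = -729/(-120/(-180) + 633) = -729/(-120*(-1/180) + 633) = -729/(⅔ + 633) = -729/1901/3 = -3*729/1901 = -1*2187/1901 = -2187/1901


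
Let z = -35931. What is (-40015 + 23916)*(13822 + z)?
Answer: 355932791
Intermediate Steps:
(-40015 + 23916)*(13822 + z) = (-40015 + 23916)*(13822 - 35931) = -16099*(-22109) = 355932791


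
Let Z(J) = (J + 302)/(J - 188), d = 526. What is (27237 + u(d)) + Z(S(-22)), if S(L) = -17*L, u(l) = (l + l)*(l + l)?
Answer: 105456851/93 ≈ 1.1339e+6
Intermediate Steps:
u(l) = 4*l² (u(l) = (2*l)*(2*l) = 4*l²)
Z(J) = (302 + J)/(-188 + J)
(27237 + u(d)) + Z(S(-22)) = (27237 + 4*526²) + (302 - 17*(-22))/(-188 - 17*(-22)) = (27237 + 4*276676) + (302 + 374)/(-188 + 374) = (27237 + 1106704) + 676/186 = 1133941 + (1/186)*676 = 1133941 + 338/93 = 105456851/93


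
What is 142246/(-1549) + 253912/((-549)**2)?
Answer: -42479776958/466870149 ≈ -90.988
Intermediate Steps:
142246/(-1549) + 253912/((-549)**2) = 142246*(-1/1549) + 253912/301401 = -142246/1549 + 253912*(1/301401) = -142246/1549 + 253912/301401 = -42479776958/466870149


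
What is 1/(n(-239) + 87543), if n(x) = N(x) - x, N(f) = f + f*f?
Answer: 1/144664 ≈ 6.9126e-6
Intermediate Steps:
N(f) = f + f²
n(x) = -x + x*(1 + x) (n(x) = x*(1 + x) - x = -x + x*(1 + x))
1/(n(-239) + 87543) = 1/((-239)² + 87543) = 1/(57121 + 87543) = 1/144664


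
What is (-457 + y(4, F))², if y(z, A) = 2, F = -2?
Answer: 207025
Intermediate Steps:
(-457 + y(4, F))² = (-457 + 2)² = (-455)² = 207025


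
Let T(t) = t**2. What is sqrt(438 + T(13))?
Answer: sqrt(607) ≈ 24.637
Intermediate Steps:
sqrt(438 + T(13)) = sqrt(438 + 13**2) = sqrt(438 + 169) = sqrt(607)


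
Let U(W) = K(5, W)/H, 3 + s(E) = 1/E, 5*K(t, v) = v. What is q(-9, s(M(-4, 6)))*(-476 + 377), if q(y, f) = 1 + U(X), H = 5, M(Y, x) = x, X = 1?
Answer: -2574/25 ≈ -102.96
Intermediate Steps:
K(t, v) = v/5
s(E) = -3 + 1/E
U(W) = W/25 (U(W) = (W/5)/5 = (W/5)*(⅕) = W/25)
q(y, f) = 26/25 (q(y, f) = 1 + (1/25)*1 = 1 + 1/25 = 26/25)
q(-9, s(M(-4, 6)))*(-476 + 377) = 26*(-476 + 377)/25 = (26/25)*(-99) = -2574/25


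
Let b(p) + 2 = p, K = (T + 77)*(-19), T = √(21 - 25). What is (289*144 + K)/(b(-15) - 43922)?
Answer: -40153/43939 + 38*I/43939 ≈ -0.91384 + 0.00086484*I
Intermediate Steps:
T = 2*I (T = √(-4) = 2*I ≈ 2.0*I)
K = -1463 - 38*I (K = (2*I + 77)*(-19) = (77 + 2*I)*(-19) = -1463 - 38*I ≈ -1463.0 - 38.0*I)
b(p) = -2 + p
(289*144 + K)/(b(-15) - 43922) = (289*144 + (-1463 - 38*I))/((-2 - 15) - 43922) = (41616 + (-1463 - 38*I))/(-17 - 43922) = (40153 - 38*I)/(-43939) = (40153 - 38*I)*(-1/43939) = -40153/43939 + 38*I/43939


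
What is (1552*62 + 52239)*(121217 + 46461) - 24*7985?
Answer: 24893787274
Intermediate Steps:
(1552*62 + 52239)*(121217 + 46461) - 24*7985 = (96224 + 52239)*167678 - 191640 = 148463*167678 - 191640 = 24893978914 - 191640 = 24893787274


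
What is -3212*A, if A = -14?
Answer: 44968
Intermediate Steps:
-3212*A = -3212*(-14) = 44968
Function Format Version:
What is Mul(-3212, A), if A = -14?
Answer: 44968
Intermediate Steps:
Mul(-3212, A) = Mul(-3212, -14) = 44968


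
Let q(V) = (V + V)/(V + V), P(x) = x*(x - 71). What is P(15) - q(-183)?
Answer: -841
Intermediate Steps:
P(x) = x*(-71 + x)
q(V) = 1 (q(V) = (2*V)/((2*V)) = (2*V)*(1/(2*V)) = 1)
P(15) - q(-183) = 15*(-71 + 15) - 1*1 = 15*(-56) - 1 = -840 - 1 = -841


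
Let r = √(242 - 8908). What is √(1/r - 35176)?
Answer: √(-2641701981856 - 8666*I*√8666)/8666 ≈ 2.8638e-5 - 187.55*I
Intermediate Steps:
r = I*√8666 (r = √(-8666) = I*√8666 ≈ 93.091*I)
√(1/r - 35176) = √(1/(I*√8666) - 35176) = √(-I*√8666/8666 - 35176) = √(-35176 - I*√8666/8666)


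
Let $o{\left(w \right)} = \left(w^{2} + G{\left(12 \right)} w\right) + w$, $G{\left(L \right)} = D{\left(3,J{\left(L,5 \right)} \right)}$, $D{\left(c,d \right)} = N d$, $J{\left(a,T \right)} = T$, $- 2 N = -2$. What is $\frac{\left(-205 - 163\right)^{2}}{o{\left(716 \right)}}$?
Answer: $\frac{16928}{64619} \approx 0.26197$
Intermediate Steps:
$N = 1$ ($N = \left(- \frac{1}{2}\right) \left(-2\right) = 1$)
$D{\left(c,d \right)} = d$ ($D{\left(c,d \right)} = 1 d = d$)
$G{\left(L \right)} = 5$
$o{\left(w \right)} = w^{2} + 6 w$ ($o{\left(w \right)} = \left(w^{2} + 5 w\right) + w = w^{2} + 6 w$)
$\frac{\left(-205 - 163\right)^{2}}{o{\left(716 \right)}} = \frac{\left(-205 - 163\right)^{2}}{716 \left(6 + 716\right)} = \frac{\left(-368\right)^{2}}{716 \cdot 722} = \frac{135424}{516952} = 135424 \cdot \frac{1}{516952} = \frac{16928}{64619}$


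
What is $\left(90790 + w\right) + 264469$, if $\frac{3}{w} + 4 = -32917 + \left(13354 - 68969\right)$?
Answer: $\frac{10484403607}{29512} \approx 3.5526 \cdot 10^{5}$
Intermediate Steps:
$w = - \frac{1}{29512}$ ($w = \frac{3}{-4 + \left(-32917 + \left(13354 - 68969\right)\right)} = \frac{3}{-4 - 88532} = \frac{3}{-88536} = 3 \left(- \frac{1}{88536}\right) = - \frac{1}{29512} \approx -3.3885 \cdot 10^{-5}$)
$\left(90790 + w\right) + 264469 = \left(90790 - \frac{1}{29512}\right) + 264469 = \frac{2679394479}{29512} + 264469 = \frac{10484403607}{29512}$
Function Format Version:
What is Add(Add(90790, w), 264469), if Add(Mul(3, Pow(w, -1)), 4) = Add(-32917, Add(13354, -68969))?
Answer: Rational(10484403607, 29512) ≈ 3.5526e+5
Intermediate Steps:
w = Rational(-1, 29512) (w = Mul(3, Pow(Add(-4, Add(-32917, Add(13354, -68969))), -1)) = Mul(3, Pow(Add(-4, Add(-32917, -55615)), -1)) = Mul(3, Pow(Add(-4, -88532), -1)) = Mul(3, Pow(-88536, -1)) = Mul(3, Rational(-1, 88536)) = Rational(-1, 29512) ≈ -3.3885e-5)
Add(Add(90790, w), 264469) = Add(Add(90790, Rational(-1, 29512)), 264469) = Add(Rational(2679394479, 29512), 264469) = Rational(10484403607, 29512)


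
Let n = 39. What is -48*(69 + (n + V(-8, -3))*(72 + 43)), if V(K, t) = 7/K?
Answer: -213762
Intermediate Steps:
-48*(69 + (n + V(-8, -3))*(72 + 43)) = -48*(69 + (39 + 7/(-8))*(72 + 43)) = -48*(69 + (39 + 7*(-⅛))*115) = -48*(69 + (39 - 7/8)*115) = -48*(69 + (305/8)*115) = -48*(69 + 35075/8) = -48*35627/8 = -213762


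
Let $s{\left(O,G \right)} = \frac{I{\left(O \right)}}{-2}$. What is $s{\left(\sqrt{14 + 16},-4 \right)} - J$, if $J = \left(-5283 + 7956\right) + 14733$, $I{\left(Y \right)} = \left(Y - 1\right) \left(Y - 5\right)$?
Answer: $- \frac{34847}{2} + 3 \sqrt{30} \approx -17407.0$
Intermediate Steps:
$I{\left(Y \right)} = \left(-1 + Y\right) \left(-5 + Y\right)$
$J = 17406$ ($J = 2673 + 14733 = 17406$)
$s{\left(O,G \right)} = - \frac{5}{2} + 3 O - \frac{O^{2}}{2}$ ($s{\left(O,G \right)} = \frac{5 + O^{2} - 6 O}{-2} = \left(5 + O^{2} - 6 O\right) \left(- \frac{1}{2}\right) = - \frac{5}{2} + 3 O - \frac{O^{2}}{2}$)
$s{\left(\sqrt{14 + 16},-4 \right)} - J = \left(- \frac{5}{2} + 3 \sqrt{14 + 16} - \frac{\left(\sqrt{14 + 16}\right)^{2}}{2}\right) - 17406 = \left(- \frac{5}{2} + 3 \sqrt{30} - \frac{\left(\sqrt{30}\right)^{2}}{2}\right) - 17406 = \left(- \frac{5}{2} + 3 \sqrt{30} - 15\right) - 17406 = \left(- \frac{35}{2} + 3 \sqrt{30}\right) - 17406 = - \frac{34847}{2} + 3 \sqrt{30}$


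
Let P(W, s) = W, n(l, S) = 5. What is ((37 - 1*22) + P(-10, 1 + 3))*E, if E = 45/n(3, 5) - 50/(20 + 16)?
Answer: 685/18 ≈ 38.056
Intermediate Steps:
E = 137/18 (E = 45/5 - 50/(20 + 16) = 45*(1/5) - 50/36 = 9 - 50*1/36 = 9 - 25/18 = 137/18 ≈ 7.6111)
((37 - 1*22) + P(-10, 1 + 3))*E = ((37 - 1*22) - 10)*(137/18) = ((37 - 22) - 10)*(137/18) = (15 - 10)*(137/18) = 5*(137/18) = 685/18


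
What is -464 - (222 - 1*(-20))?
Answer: -706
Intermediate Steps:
-464 - (222 - 1*(-20)) = -464 - (222 + 20) = -464 - 1*242 = -464 - 242 = -706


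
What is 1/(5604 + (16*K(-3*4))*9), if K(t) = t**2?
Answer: 1/26340 ≈ 3.7965e-5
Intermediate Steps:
1/(5604 + (16*K(-3*4))*9) = 1/(5604 + (16*(-3*4)**2)*9) = 1/(5604 + (16*(-12)**2)*9) = 1/(5604 + (16*144)*9) = 1/(5604 + 2304*9) = 1/(5604 + 20736) = 1/26340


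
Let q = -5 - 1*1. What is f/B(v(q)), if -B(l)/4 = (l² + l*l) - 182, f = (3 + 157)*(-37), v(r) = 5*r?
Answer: 740/809 ≈ 0.91471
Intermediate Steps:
q = -6 (q = -5 - 1 = -6)
f = -5920 (f = 160*(-37) = -5920)
B(l) = 728 - 8*l² (B(l) = -4*((l² + l*l) - 182) = -4*((l² + l²) - 182) = -4*(2*l² - 182) = -4*(-182 + 2*l²) = 728 - 8*l²)
f/B(v(q)) = -5920/(728 - 8*(5*(-6))²) = -5920/(728 - 8*(-30)²) = -5920/(728 - 8*900) = -5920/(728 - 7200) = -5920/(-6472) = -5920*(-1/6472) = 740/809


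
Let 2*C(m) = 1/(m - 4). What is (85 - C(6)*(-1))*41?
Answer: 13981/4 ≈ 3495.3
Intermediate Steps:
C(m) = 1/(2*(-4 + m)) (C(m) = 1/(2*(m - 4)) = 1/(2*(-4 + m)))
(85 - C(6)*(-1))*41 = (85 - 1/(2*(-4 + 6))*(-1))*41 = (85 - 1/(2*2)*(-1))*41 = (85 - 1*¼*(-1))*41 = (85 - ¼*(-1))*41 = (85 + ¼)*41 = (341/4)*41 = 13981/4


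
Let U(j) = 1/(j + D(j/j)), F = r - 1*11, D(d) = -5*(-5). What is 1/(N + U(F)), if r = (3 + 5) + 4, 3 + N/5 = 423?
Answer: 26/54601 ≈ 0.00047618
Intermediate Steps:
N = 2100 (N = -15 + 5*423 = -15 + 2115 = 2100)
r = 12 (r = 8 + 4 = 12)
D(d) = 25
F = 1 (F = 12 - 1*11 = 12 - 11 = 1)
U(j) = 1/(25 + j) (U(j) = 1/(j + 25) = 1/(25 + j))
1/(N + U(F)) = 1/(2100 + 1/(25 + 1)) = 1/(2100 + 1/26) = 1/(54601/26) = 26/54601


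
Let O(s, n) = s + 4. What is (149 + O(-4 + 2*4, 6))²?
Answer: 24649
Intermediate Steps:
O(s, n) = 4 + s
(149 + O(-4 + 2*4, 6))² = (149 + (4 + (-4 + 2*4)))² = (149 + (4 + (-4 + 8)))² = (149 + (4 + 4))² = (149 + 8)² = 157² = 24649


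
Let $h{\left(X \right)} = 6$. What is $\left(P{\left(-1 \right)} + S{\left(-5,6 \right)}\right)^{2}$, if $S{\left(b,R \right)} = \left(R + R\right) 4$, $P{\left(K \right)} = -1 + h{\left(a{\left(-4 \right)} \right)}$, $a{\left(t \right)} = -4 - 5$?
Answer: $2809$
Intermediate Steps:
$a{\left(t \right)} = -9$ ($a{\left(t \right)} = -4 - 5 = -9$)
$P{\left(K \right)} = 5$ ($P{\left(K \right)} = -1 + 6 = 5$)
$S{\left(b,R \right)} = 8 R$ ($S{\left(b,R \right)} = 2 R 4 = 8 R$)
$\left(P{\left(-1 \right)} + S{\left(-5,6 \right)}\right)^{2} = \left(5 + 8 \cdot 6\right)^{2} = \left(5 + 48\right)^{2} = 53^{2} = 2809$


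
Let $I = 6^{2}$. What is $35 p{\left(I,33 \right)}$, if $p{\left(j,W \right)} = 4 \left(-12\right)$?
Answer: $-1680$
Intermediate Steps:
$I = 36$
$p{\left(j,W \right)} = -48$
$35 p{\left(I,33 \right)} = 35 \left(-48\right) = -1680$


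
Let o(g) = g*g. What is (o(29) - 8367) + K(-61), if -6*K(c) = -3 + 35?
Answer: -22594/3 ≈ -7531.3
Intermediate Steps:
o(g) = g²
K(c) = -16/3 (K(c) = -(-3 + 35)/6 = -⅙*32 = -16/3)
(o(29) - 8367) + K(-61) = (29² - 8367) - 16/3 = (841 - 8367) - 16/3 = -7526 - 16/3 = -22594/3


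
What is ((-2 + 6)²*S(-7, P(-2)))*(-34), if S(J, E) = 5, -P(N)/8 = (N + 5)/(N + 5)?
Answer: -2720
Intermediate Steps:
P(N) = -8 (P(N) = -8*(N + 5)/(N + 5) = -8*(5 + N)/(5 + N) = -8*1 = -8)
((-2 + 6)²*S(-7, P(-2)))*(-34) = ((-2 + 6)²*5)*(-34) = (4²*5)*(-34) = (16*5)*(-34) = 80*(-34) = -2720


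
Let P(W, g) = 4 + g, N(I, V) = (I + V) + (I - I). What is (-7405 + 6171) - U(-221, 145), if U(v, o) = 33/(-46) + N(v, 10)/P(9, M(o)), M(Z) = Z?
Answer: -8443213/6854 ≈ -1231.9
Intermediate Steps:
N(I, V) = I + V (N(I, V) = (I + V) + 0 = I + V)
U(v, o) = -33/46 + (10 + v)/(4 + o) (U(v, o) = 33/(-46) + (v + 10)/(4 + o) = 33*(-1/46) + (10 + v)/(4 + o) = -33/46 + (10 + v)/(4 + o))
(-7405 + 6171) - U(-221, 145) = (-7405 + 6171) - (328 - 33*145 + 46*(-221))/(46*(4 + 145)) = -1234 - (328 - 4785 - 10166)/(46*149) = -1234 - (-14623)/(46*149) = -1234 - 1*(-14623/6854) = -1234 + 14623/6854 = -8443213/6854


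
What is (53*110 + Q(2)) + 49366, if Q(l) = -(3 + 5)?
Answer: 55188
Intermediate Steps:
Q(l) = -8 (Q(l) = -1*8 = -8)
(53*110 + Q(2)) + 49366 = (53*110 - 8) + 49366 = (5830 - 8) + 49366 = 5822 + 49366 = 55188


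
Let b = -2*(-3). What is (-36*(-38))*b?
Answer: 8208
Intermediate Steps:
b = 6
(-36*(-38))*b = -36*(-38)*6 = 1368*6 = 8208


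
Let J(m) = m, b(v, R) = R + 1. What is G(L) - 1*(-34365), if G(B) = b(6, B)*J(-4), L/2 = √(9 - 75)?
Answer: 34361 - 8*I*√66 ≈ 34361.0 - 64.992*I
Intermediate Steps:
b(v, R) = 1 + R
L = 2*I*√66 (L = 2*√(9 - 75) = 2*√(-66) = 2*(I*√66) = 2*I*√66 ≈ 16.248*I)
G(B) = -4 - 4*B (G(B) = (1 + B)*(-4) = -4 - 4*B)
G(L) - 1*(-34365) = (-4 - 8*I*√66) - 1*(-34365) = (-4 - 8*I*√66) + 34365 = 34361 - 8*I*√66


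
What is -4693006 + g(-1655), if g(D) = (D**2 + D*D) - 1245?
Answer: 783799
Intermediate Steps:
g(D) = -1245 + 2*D**2 (g(D) = (D**2 + D**2) - 1245 = 2*D**2 - 1245 = -1245 + 2*D**2)
-4693006 + g(-1655) = -4693006 + (-1245 + 2*(-1655)**2) = -4693006 + (-1245 + 2*2739025) = -4693006 + (-1245 + 5478050) = -4693006 + 5476805 = 783799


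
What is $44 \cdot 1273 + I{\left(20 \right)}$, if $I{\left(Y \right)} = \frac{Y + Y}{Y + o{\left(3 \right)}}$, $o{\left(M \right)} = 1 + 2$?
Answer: $\frac{1288316}{23} \approx 56014.0$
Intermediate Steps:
$o{\left(M \right)} = 3$
$I{\left(Y \right)} = \frac{2 Y}{3 + Y}$ ($I{\left(Y \right)} = \frac{Y + Y}{Y + 3} = \frac{2 Y}{3 + Y}$)
$44 \cdot 1273 + I{\left(20 \right)} = 44 \cdot 1273 + 2 \cdot 20 \frac{1}{3 + 20} = 56012 + 2 \cdot 20 \cdot \frac{1}{23} = 56012 + \frac{40}{23} = \frac{1288316}{23}$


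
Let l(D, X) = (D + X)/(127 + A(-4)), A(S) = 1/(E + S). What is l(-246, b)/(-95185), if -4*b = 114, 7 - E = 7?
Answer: 366/16086265 ≈ 2.2752e-5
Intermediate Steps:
E = 0 (E = 7 - 1*7 = 7 - 7 = 0)
b = -57/2 (b = -¼*114 = -57/2 ≈ -28.500)
A(S) = 1/S (A(S) = 1/(0 + S) = 1/S)
l(D, X) = 4*D/507 + 4*X/507 (l(D, X) = (D + X)/(127 + 1/(-4)) = (D + X)/(127 - ¼) = (D + X)/(507/4) = (D + X)*(4/507) = 4*D/507 + 4*X/507)
l(-246, b)/(-95185) = ((4/507)*(-246) + (4/507)*(-57/2))/(-95185) = (-328/169 - 38/169)*(-1/95185) = -366/169*(-1/95185) = 366/16086265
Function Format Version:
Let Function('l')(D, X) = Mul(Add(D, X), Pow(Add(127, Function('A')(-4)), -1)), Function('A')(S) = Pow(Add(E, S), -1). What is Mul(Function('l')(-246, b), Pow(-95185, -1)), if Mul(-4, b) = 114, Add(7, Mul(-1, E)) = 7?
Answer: Rational(366, 16086265) ≈ 2.2752e-5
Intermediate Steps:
E = 0 (E = Add(7, Mul(-1, 7)) = Add(7, -7) = 0)
b = Rational(-57, 2) (b = Mul(Rational(-1, 4), 114) = Rational(-57, 2) ≈ -28.500)
Function('A')(S) = Pow(S, -1) (Function('A')(S) = Pow(Add(0, S), -1) = Pow(S, -1))
Function('l')(D, X) = Add(Mul(Rational(4, 507), D), Mul(Rational(4, 507), X)) (Function('l')(D, X) = Mul(Add(D, X), Pow(Add(127, Pow(-4, -1)), -1)) = Mul(Add(D, X), Pow(Add(127, Rational(-1, 4)), -1)) = Mul(Add(D, X), Pow(Rational(507, 4), -1)) = Mul(Add(D, X), Rational(4, 507)) = Add(Mul(Rational(4, 507), D), Mul(Rational(4, 507), X)))
Mul(Function('l')(-246, b), Pow(-95185, -1)) = Mul(Add(Mul(Rational(4, 507), -246), Mul(Rational(4, 507), Rational(-57, 2))), Pow(-95185, -1)) = Mul(Add(Rational(-328, 169), Rational(-38, 169)), Rational(-1, 95185)) = Mul(Rational(-366, 169), Rational(-1, 95185)) = Rational(366, 16086265)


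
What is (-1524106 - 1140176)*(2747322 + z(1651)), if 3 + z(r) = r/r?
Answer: -7319635224240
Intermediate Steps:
z(r) = -2 (z(r) = -3 + r/r = -3 + 1 = -2)
(-1524106 - 1140176)*(2747322 + z(1651)) = (-1524106 - 1140176)*(2747322 - 2) = -2664282*2747320 = -7319635224240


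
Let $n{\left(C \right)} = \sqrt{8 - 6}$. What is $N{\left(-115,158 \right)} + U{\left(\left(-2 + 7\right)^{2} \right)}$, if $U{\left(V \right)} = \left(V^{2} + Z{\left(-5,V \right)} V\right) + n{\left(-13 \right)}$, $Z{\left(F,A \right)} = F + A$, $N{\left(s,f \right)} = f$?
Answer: $1283 + \sqrt{2} \approx 1284.4$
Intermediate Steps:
$n{\left(C \right)} = \sqrt{2}$
$Z{\left(F,A \right)} = A + F$
$U{\left(V \right)} = \sqrt{2} + V^{2} + V \left(-5 + V\right)$ ($U{\left(V \right)} = \left(V^{2} + \left(V - 5\right) V\right) + \sqrt{2} = \left(V^{2} + \left(-5 + V\right) V\right) + \sqrt{2} = \left(V^{2} + V \left(-5 + V\right)\right) + \sqrt{2} = \sqrt{2} + V^{2} + V \left(-5 + V\right)$)
$N{\left(-115,158 \right)} + U{\left(\left(-2 + 7\right)^{2} \right)} = 158 + \left(\sqrt{2} + \left(\left(-2 + 7\right)^{2}\right)^{2} + \left(-2 + 7\right)^{2} \left(-5 + \left(-2 + 7\right)^{2}\right)\right) = 158 + \left(\sqrt{2} + \left(5^{2}\right)^{2} + 5^{2} \left(-5 + 5^{2}\right)\right) = 158 + \left(\sqrt{2} + 25^{2} + 25 \left(-5 + 25\right)\right) = 158 + \left(\sqrt{2} + 625 + 25 \cdot 20\right) = 158 + \left(\sqrt{2} + 625 + 500\right) = 158 + \left(1125 + \sqrt{2}\right) = 1283 + \sqrt{2}$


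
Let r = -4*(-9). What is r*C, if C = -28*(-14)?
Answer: 14112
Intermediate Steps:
r = 36
C = 392
r*C = 36*392 = 14112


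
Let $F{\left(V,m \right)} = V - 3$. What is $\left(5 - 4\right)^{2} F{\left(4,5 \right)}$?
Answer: $1$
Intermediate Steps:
$F{\left(V,m \right)} = -3 + V$
$\left(5 - 4\right)^{2} F{\left(4,5 \right)} = \left(5 - 4\right)^{2} \left(-3 + 4\right) = 1^{2} \cdot 1 = 1 \cdot 1 = 1$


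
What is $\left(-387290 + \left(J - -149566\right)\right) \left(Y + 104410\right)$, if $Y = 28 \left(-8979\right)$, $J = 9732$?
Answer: $33515279984$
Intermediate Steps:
$Y = -251412$
$\left(-387290 + \left(J - -149566\right)\right) \left(Y + 104410\right) = \left(-387290 + \left(9732 - -149566\right)\right) \left(-251412 + 104410\right) = \left(-387290 + \left(9732 + 149566\right)\right) \left(-147002\right) = \left(-387290 + 159298\right) \left(-147002\right) = \left(-227992\right) \left(-147002\right) = 33515279984$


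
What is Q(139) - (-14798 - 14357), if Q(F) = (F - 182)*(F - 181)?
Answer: 30961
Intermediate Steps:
Q(F) = (-182 + F)*(-181 + F)
Q(139) - (-14798 - 14357) = (32942 + 139² - 363*139) - (-14798 - 14357) = (32942 + 19321 - 50457) - 1*(-29155) = 1806 + 29155 = 30961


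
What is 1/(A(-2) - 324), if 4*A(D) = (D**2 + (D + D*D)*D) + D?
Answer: -2/649 ≈ -0.0030817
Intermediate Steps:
A(D) = D/4 + D**2/4 + D*(D + D**2)/4 (A(D) = ((D**2 + (D + D*D)*D) + D)/4 = ((D**2 + (D + D**2)*D) + D)/4 = ((D**2 + D*(D + D**2)) + D)/4 = (D + D**2 + D*(D + D**2))/4 = D/4 + D**2/4 + D*(D + D**2)/4)
1/(A(-2) - 324) = 1/((1/4)*(-2)*(1 + (-2)**2 + 2*(-2)) - 324) = 1/((1/4)*(-2)*(1 + 4 - 4) - 324) = 1/((1/4)*(-2)*1 - 324) = 1/(-1/2 - 324) = 1/(-649/2) = -2/649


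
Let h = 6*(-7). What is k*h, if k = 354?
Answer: -14868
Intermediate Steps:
h = -42
k*h = 354*(-42) = -14868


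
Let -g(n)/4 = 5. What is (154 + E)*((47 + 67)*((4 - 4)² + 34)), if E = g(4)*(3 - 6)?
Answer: 829464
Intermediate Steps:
g(n) = -20 (g(n) = -4*5 = -20)
E = 60 (E = -20*(3 - 6) = -20*(-3) = 60)
(154 + E)*((47 + 67)*((4 - 4)² + 34)) = (154 + 60)*((47 + 67)*((4 - 4)² + 34)) = 214*(114*(0² + 34)) = 214*(114*(0 + 34)) = 214*(114*34) = 214*3876 = 829464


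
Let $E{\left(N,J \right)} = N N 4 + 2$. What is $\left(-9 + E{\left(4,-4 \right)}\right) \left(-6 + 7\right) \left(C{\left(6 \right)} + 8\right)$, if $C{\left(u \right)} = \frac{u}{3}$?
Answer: $570$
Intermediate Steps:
$C{\left(u \right)} = \frac{u}{3}$ ($C{\left(u \right)} = u \frac{1}{3} = \frac{u}{3}$)
$E{\left(N,J \right)} = 2 + 4 N^{2}$ ($E{\left(N,J \right)} = N^{2} \cdot 4 + 2 = 4 N^{2} + 2 = 2 + 4 N^{2}$)
$\left(-9 + E{\left(4,-4 \right)}\right) \left(-6 + 7\right) \left(C{\left(6 \right)} + 8\right) = \left(-9 + \left(2 + 4 \cdot 4^{2}\right)\right) \left(-6 + 7\right) \left(\frac{1}{3} \cdot 6 + 8\right) = \left(-9 + \left(2 + 4 \cdot 16\right)\right) 1 \left(2 + 8\right) = \left(-9 + \left(2 + 64\right)\right) 1 \cdot 10 = \left(-9 + 66\right) 10 = 57 \cdot 10 = 570$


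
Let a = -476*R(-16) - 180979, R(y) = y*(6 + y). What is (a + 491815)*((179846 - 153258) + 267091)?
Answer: 68919413004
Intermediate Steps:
a = -257139 (a = -(-7616)*(6 - 16) - 180979 = -(-7616)*(-10) - 180979 = -476*160 - 180979 = -76160 - 180979 = -257139)
(a + 491815)*((179846 - 153258) + 267091) = (-257139 + 491815)*((179846 - 153258) + 267091) = 234676*(26588 + 267091) = 234676*293679 = 68919413004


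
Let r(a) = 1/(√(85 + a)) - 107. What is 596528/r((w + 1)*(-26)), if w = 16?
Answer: -11393386536/2043647 + 298264*I*√357/2043647 ≈ -5575.0 + 2.7576*I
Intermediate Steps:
r(a) = -107 + (85 + a)^(-½) (r(a) = (85 + a)^(-½) - 107 = -107 + (85 + a)^(-½))
596528/r((w + 1)*(-26)) = 596528/(-107 + (85 + (16 + 1)*(-26))^(-½)) = 596528/(-107 + (85 + 17*(-26))^(-½)) = 596528/(-107 + (85 - 442)^(-½)) = 596528/(-107 + (-357)^(-½)) = 596528/(-107 - I*√357/357)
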